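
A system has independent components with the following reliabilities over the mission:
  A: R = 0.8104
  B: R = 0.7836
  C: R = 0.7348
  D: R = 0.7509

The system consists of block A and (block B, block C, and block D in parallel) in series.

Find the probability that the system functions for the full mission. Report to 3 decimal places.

Parallel (B, C, and D): 1 − (1 − 0.78360)(1 − 0.73480)(1 − 0.75090) = 0.98570
Series (A and [0.98570]): 0.81040 × 0.98570 = 0.799

0.799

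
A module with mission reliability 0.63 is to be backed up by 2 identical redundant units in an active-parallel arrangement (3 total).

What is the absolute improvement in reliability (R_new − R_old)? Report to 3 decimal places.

R_before = 0.63
R_after = 1 − (1 − 0.63)^3 = 0.949
ΔR = 0.949 − 0.63 = 0.319

0.319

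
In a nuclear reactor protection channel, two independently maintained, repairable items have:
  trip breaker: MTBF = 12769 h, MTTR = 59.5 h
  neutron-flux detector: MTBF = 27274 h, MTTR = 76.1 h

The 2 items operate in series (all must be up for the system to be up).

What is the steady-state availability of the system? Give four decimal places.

0.9926

A(trip breaker) = MTBF/(MTBF+MTTR) = 12769/(12769+59.5) = 0.995362
A(neutron-flux detector) = MTBF/(MTBF+MTTR) = 27274/(27274+76.1) = 0.997218
Series availability: 0.995362 × 0.997218 = 0.9926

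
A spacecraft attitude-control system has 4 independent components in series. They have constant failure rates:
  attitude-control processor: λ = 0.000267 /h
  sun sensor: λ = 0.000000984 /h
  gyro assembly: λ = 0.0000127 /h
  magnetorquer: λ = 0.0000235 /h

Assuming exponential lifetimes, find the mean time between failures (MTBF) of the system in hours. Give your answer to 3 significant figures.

3290

Series of exponential components: λ_sys = Σ λ_i
λ_sys = 0.000267 + 0.000000984 + 0.0000127 + 0.0000235 = 3.0418e-04 /h
MTBF = 1 / λ_sys = 3290 h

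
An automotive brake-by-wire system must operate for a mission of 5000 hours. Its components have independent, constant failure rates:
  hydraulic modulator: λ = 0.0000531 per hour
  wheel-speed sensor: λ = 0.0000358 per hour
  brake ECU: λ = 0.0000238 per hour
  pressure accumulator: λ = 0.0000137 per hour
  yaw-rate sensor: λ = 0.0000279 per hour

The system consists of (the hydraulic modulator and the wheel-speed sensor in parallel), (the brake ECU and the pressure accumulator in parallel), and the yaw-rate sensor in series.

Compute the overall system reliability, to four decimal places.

0.8303

R(hydraulic modulator) = exp(−0.0000531 × 5000) = 0.766822
R(wheel-speed sensor) = exp(−0.0000358 × 5000) = 0.836106
R(brake ECU) = exp(−0.0000238 × 5000) = 0.887808
R(pressure accumulator) = exp(−0.0000137 × 5000) = 0.933793
R(yaw-rate sensor) = exp(−0.0000279 × 5000) = 0.869793
Parallel (hydraulic modulator and wheel-speed sensor): 1 − (1 − 0.766822)(1 − 0.836106) = 0.961784
Parallel (brake ECU and pressure accumulator): 1 − (1 − 0.887808)(1 − 0.933793) = 0.992572
Series ([0.961784], [0.992572], and yaw-rate sensor): 0.961784 × 0.992572 × 0.869793 = 0.8303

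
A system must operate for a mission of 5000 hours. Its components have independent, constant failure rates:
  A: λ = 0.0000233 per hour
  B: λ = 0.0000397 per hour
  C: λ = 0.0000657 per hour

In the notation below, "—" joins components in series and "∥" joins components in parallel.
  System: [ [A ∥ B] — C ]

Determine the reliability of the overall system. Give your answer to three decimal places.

0.706

R(A) = exp(−0.0000233 × 5000) = 0.89003
R(B) = exp(−0.0000397 × 5000) = 0.81996
R(C) = exp(−0.0000657 × 5000) = 0.72000
Parallel (A and B): 1 − (1 − 0.89003)(1 − 0.81996) = 0.98020
Series ([0.98020] and C): 0.98020 × 0.72000 = 0.706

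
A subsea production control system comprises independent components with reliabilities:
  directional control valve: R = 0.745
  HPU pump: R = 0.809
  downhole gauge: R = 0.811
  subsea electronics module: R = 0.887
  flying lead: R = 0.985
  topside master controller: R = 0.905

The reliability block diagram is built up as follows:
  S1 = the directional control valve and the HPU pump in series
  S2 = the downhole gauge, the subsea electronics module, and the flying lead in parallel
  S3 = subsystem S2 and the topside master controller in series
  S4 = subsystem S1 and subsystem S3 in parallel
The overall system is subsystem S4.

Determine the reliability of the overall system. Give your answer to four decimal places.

Series (directional control valve and HPU pump): 0.745000 × 0.809000 = 0.602705
Parallel (downhole gauge, subsea electronics module, and flying lead): 1 − (1 − 0.811000)(1 − 0.887000)(1 − 0.985000) = 0.999680
Series ([0.999680] and topside master controller): 0.999680 × 0.905000 = 0.904710
Parallel ([0.602705] and [0.904710]): 1 − (1 − 0.602705)(1 − 0.904710) = 0.9621

0.9621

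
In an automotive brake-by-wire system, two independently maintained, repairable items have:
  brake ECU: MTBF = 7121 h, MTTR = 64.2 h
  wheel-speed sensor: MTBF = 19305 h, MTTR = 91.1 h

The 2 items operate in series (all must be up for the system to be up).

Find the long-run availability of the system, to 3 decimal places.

0.986

A(brake ECU) = MTBF/(MTBF+MTTR) = 7121/(7121+64.2) = 0.991065
A(wheel-speed sensor) = MTBF/(MTBF+MTTR) = 19305/(19305+91.1) = 0.995303
Series availability: 0.991065 × 0.995303 = 0.986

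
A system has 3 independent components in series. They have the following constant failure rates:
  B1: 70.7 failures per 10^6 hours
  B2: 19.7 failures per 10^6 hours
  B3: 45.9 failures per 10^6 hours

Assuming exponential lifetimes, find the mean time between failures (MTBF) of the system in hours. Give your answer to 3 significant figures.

Series of exponential components: λ_sys = Σ λ_i
λ_sys = 0.0000707 + 0.0000197 + 0.0000459 = 1.3630e-04 /h
MTBF = 1 / λ_sys = 7340 h

7340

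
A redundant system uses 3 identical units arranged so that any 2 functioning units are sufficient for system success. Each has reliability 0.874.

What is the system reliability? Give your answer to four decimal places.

R = Σ_{i=2}^{3} C(3,i) p^i (1−p)^{3−i} with p = 0.874
C(3,2)·0.874^2·0.126^1 = 0.288745
C(3,3)·0.874^3·0.126^0 = 0.667628
Sum = 0.9564

0.9564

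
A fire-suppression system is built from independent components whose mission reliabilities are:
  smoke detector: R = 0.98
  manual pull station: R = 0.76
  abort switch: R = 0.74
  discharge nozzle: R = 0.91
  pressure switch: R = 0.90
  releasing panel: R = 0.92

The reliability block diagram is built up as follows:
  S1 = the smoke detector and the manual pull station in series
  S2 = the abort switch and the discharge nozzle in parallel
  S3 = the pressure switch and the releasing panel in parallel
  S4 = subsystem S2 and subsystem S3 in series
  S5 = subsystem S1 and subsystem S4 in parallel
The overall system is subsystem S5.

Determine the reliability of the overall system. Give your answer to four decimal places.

0.9920

Series (smoke detector and manual pull station): 0.980000 × 0.760000 = 0.744800
Parallel (abort switch and discharge nozzle): 1 − (1 − 0.740000)(1 − 0.910000) = 0.976600
Parallel (pressure switch and releasing panel): 1 − (1 − 0.900000)(1 − 0.920000) = 0.992000
Series ([0.976600] and [0.992000]): 0.976600 × 0.992000 = 0.968787
Parallel ([0.744800] and [0.968787]): 1 − (1 − 0.744800)(1 − 0.968787) = 0.9920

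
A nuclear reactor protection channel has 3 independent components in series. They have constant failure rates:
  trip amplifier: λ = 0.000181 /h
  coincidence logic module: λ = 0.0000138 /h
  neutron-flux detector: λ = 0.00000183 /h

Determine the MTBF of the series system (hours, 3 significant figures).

Series of exponential components: λ_sys = Σ λ_i
λ_sys = 0.000181 + 0.0000138 + 0.00000183 = 1.9663e-04 /h
MTBF = 1 / λ_sys = 5090 h

5090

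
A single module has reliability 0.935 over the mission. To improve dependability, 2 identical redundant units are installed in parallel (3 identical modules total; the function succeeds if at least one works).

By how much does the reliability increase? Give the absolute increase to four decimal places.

R_before = 0.935
R_after = 1 − (1 − 0.935)^3 = 0.9997
ΔR = 0.9997 − 0.935 = 0.0647

0.0647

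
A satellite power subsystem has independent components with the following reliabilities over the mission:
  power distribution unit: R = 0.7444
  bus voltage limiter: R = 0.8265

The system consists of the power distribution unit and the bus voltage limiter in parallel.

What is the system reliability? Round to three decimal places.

0.956

Parallel (power distribution unit and bus voltage limiter): 1 − (1 − 0.74440)(1 − 0.82650) = 0.956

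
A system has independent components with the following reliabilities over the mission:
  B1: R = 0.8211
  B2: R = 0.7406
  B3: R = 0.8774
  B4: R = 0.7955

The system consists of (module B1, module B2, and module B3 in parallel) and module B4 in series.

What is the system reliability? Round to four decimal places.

Parallel (B1, B2, and B3): 1 − (1 − 0.821100)(1 − 0.740600)(1 − 0.877400) = 0.994311
Series ([0.994311] and B4): 0.994311 × 0.795500 = 0.7910

0.7910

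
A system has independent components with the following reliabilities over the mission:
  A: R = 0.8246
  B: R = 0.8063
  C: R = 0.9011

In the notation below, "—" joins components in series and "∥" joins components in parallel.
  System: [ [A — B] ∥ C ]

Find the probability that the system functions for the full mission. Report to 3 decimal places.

Series (A and B): 0.82460 × 0.80630 = 0.66487
Parallel ([0.66487] and C): 1 − (1 − 0.66487)(1 − 0.90110) = 0.967

0.967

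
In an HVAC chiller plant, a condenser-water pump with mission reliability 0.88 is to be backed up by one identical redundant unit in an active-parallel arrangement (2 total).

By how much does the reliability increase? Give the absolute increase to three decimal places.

R_before = 0.88
R_after = 1 − (1 − 0.88)^2 = 0.986
ΔR = 0.986 − 0.88 = 0.106

0.106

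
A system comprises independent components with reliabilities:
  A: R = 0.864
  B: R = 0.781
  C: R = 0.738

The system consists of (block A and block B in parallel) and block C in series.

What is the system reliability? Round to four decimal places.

0.7160

Parallel (A and B): 1 − (1 − 0.864000)(1 − 0.781000) = 0.970216
Series ([0.970216] and C): 0.970216 × 0.738000 = 0.7160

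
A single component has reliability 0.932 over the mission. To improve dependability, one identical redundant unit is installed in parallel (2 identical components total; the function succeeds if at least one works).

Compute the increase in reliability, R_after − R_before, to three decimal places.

R_before = 0.932
R_after = 1 − (1 − 0.932)^2 = 0.995
ΔR = 0.995 − 0.932 = 0.063

0.063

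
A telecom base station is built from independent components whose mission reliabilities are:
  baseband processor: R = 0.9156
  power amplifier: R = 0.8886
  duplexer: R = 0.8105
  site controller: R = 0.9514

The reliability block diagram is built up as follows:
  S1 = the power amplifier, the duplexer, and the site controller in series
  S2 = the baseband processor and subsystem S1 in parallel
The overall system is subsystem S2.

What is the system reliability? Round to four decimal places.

0.9734

Series (power amplifier, duplexer, and site controller): 0.888600 × 0.810500 × 0.951400 = 0.685208
Parallel (baseband processor and [0.685208]): 1 − (1 − 0.915600)(1 − 0.685208) = 0.9734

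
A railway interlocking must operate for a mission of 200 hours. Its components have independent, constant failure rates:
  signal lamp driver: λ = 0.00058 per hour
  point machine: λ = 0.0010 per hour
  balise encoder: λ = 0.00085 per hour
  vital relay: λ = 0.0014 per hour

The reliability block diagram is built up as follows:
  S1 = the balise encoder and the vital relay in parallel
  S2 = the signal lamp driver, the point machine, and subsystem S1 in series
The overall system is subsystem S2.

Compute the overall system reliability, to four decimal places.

0.7012

R(signal lamp driver) = exp(−0.00058 × 200) = 0.890475
R(point machine) = exp(−0.0010 × 200) = 0.818731
R(balise encoder) = exp(−0.00085 × 200) = 0.843665
R(vital relay) = exp(−0.0014 × 200) = 0.755784
Parallel (balise encoder and vital relay): 1 − (1 − 0.843665)(1 − 0.755784) = 0.961820
Series (signal lamp driver, point machine, and [0.961820]): 0.890475 × 0.818731 × 0.961820 = 0.7012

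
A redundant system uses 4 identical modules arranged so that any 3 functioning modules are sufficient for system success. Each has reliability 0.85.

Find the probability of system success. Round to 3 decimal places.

0.890

R = Σ_{i=3}^{4} C(4,i) p^i (1−p)^{4−i} with p = 0.85
C(4,3)·0.85^3·0.15^1 = 0.36848
C(4,4)·0.85^4·0.15^0 = 0.52201
Sum = 0.890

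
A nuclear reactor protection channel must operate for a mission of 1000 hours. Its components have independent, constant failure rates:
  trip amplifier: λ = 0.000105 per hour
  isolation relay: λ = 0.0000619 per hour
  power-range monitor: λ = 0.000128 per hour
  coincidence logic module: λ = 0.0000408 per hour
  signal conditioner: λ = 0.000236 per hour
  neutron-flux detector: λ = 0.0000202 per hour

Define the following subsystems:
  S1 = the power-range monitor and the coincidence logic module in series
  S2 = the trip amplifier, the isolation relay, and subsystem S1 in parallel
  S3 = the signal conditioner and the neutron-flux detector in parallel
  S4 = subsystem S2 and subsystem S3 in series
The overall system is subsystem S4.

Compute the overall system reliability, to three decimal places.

R(trip amplifier) = exp(−0.000105 × 1000) = 0.90032
R(isolation relay) = exp(−0.0000619 × 1000) = 0.93998
R(power-range monitor) = exp(−0.000128 × 1000) = 0.87985
R(coincidence logic module) = exp(−0.0000408 × 1000) = 0.96002
R(signal conditioner) = exp(−0.000236 × 1000) = 0.78978
R(neutron-flux detector) = exp(−0.0000202 × 1000) = 0.98000
Series (power-range monitor and coincidence logic module): 0.87985 × 0.96002 = 0.84467
Parallel (trip amplifier, isolation relay, and [0.84467]): 1 − (1 − 0.90032)(1 − 0.93998)(1 − 0.84467) = 0.99907
Parallel (signal conditioner and neutron-flux detector): 1 − (1 − 0.78978)(1 − 0.98000) = 0.99580
Series ([0.99907] and [0.99580]): 0.99907 × 0.99580 = 0.995

0.995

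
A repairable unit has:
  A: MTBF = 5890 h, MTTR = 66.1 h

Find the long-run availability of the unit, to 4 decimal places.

0.9889

A(A) = MTBF/(MTBF+MTTR) = 5890/(5890+66.1) = 0.9889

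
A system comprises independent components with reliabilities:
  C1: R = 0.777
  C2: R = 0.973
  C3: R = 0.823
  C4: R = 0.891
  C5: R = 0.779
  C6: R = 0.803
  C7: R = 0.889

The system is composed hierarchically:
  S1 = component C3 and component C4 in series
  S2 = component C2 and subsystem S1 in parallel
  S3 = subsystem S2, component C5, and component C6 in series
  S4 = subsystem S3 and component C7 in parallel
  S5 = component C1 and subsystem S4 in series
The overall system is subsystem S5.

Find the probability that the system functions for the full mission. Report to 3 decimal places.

Series (C3 and C4): 0.82300 × 0.89100 = 0.73329
Parallel (C2 and [0.73329]): 1 − (1 − 0.97300)(1 − 0.73329) = 0.99280
Series ([0.99280], C5, and C6): 0.99280 × 0.77900 × 0.80300 = 0.62103
Parallel ([0.62103] and C7): 1 − (1 − 0.62103)(1 − 0.88900) = 0.95793
Series (C1 and [0.95793]): 0.77700 × 0.95793 = 0.744

0.744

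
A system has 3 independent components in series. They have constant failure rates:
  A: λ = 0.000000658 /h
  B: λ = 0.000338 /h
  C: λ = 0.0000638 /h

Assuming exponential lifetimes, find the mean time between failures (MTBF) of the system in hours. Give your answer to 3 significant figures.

2480

Series of exponential components: λ_sys = Σ λ_i
λ_sys = 0.000000658 + 0.000338 + 0.0000638 = 4.0246e-04 /h
MTBF = 1 / λ_sys = 2480 h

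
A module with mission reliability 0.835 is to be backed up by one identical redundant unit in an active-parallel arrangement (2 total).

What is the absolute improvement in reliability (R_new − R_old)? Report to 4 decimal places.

0.1378

R_before = 0.835
R_after = 1 − (1 − 0.835)^2 = 0.9728
ΔR = 0.9728 − 0.835 = 0.1378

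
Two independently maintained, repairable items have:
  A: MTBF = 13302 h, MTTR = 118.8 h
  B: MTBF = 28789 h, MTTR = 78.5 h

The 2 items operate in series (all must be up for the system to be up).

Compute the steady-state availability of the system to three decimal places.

A(A) = MTBF/(MTBF+MTTR) = 13302/(13302+118.8) = 0.991148
A(B) = MTBF/(MTBF+MTTR) = 28789/(28789+78.5) = 0.997281
Series availability: 0.991148 × 0.997281 = 0.988

0.988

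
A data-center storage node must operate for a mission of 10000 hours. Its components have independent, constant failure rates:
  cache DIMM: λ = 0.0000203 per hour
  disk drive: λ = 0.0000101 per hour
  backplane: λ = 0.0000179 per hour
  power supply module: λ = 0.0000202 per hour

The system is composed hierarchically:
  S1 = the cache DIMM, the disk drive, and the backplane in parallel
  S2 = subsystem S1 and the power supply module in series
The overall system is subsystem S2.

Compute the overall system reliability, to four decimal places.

0.8147

R(cache DIMM) = exp(−0.0000203 × 10000) = 0.816278
R(disk drive) = exp(−0.0000101 × 10000) = 0.903933
R(backplane) = exp(−0.0000179 × 10000) = 0.836106
R(power supply module) = exp(−0.0000202 × 10000) = 0.817095
Parallel (cache DIMM, disk drive, and backplane): 1 − (1 − 0.816278)(1 − 0.903933)(1 − 0.836106) = 0.997107
Series ([0.997107] and power supply module): 0.997107 × 0.817095 = 0.8147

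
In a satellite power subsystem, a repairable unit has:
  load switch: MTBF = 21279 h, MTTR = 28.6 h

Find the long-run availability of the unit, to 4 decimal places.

A(load switch) = MTBF/(MTBF+MTTR) = 21279/(21279+28.6) = 0.9987

0.9987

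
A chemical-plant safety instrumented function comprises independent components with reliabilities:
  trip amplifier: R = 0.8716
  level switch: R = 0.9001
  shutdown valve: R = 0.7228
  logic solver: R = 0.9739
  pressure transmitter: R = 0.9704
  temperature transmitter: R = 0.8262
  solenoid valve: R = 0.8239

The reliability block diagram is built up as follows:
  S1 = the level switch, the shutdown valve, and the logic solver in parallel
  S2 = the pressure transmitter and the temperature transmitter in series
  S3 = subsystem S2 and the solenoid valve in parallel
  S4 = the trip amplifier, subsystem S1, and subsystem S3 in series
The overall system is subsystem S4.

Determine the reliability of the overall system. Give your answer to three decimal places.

Parallel (level switch, shutdown valve, and logic solver): 1 − (1 − 0.90010)(1 − 0.72280)(1 − 0.97390) = 0.99928
Series (pressure transmitter and temperature transmitter): 0.97040 × 0.82620 = 0.80174
Parallel ([0.80174] and solenoid valve): 1 − (1 − 0.80174)(1 − 0.82390) = 0.96509
Series (trip amplifier, [0.99928], and [0.96509]): 0.87160 × 0.99928 × 0.96509 = 0.841

0.841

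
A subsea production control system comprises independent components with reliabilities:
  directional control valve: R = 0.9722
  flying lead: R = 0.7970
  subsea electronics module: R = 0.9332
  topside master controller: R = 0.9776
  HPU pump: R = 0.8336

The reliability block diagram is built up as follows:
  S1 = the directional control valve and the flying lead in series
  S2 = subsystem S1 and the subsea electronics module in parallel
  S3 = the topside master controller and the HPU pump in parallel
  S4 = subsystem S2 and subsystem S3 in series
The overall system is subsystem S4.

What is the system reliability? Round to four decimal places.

0.9813

Series (directional control valve and flying lead): 0.972200 × 0.797000 = 0.774843
Parallel ([0.774843] and subsea electronics module): 1 − (1 − 0.774843)(1 − 0.933200) = 0.984960
Parallel (topside master controller and HPU pump): 1 − (1 − 0.977600)(1 − 0.833600) = 0.996273
Series ([0.984960] and [0.996273]): 0.984960 × 0.996273 = 0.9813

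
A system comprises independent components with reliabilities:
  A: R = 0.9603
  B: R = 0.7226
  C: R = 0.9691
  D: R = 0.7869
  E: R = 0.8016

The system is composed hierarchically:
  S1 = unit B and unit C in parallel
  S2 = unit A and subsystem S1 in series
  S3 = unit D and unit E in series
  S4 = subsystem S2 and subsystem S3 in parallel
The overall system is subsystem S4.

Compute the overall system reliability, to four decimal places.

Parallel (B and C): 1 − (1 − 0.722600)(1 − 0.969100) = 0.991428
Series (A and [0.991428]): 0.960300 × 0.991428 = 0.952068
Series (D and E): 0.786900 × 0.801600 = 0.630779
Parallel ([0.952068] and [0.630779]): 1 − (1 − 0.952068)(1 − 0.630779) = 0.9823

0.9823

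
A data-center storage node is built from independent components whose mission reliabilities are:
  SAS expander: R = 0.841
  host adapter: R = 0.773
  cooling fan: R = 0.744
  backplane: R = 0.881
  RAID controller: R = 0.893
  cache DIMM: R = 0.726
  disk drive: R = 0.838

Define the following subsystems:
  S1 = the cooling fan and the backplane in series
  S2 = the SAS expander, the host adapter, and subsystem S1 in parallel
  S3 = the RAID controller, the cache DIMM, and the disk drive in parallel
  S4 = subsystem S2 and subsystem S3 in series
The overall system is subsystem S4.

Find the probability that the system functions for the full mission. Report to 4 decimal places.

0.9829

Series (cooling fan and backplane): 0.744000 × 0.881000 = 0.655464
Parallel (SAS expander, host adapter, and [0.655464]): 1 − (1 − 0.841000)(1 − 0.773000)(1 − 0.655464) = 0.987565
Parallel (RAID controller, cache DIMM, and disk drive): 1 − (1 − 0.893000)(1 − 0.726000)(1 − 0.838000) = 0.995250
Series ([0.987565] and [0.995250]): 0.987565 × 0.995250 = 0.9829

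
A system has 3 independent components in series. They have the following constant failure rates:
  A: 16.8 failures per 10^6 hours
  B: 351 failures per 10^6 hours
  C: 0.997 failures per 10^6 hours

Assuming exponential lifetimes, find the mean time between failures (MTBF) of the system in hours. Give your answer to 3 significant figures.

Series of exponential components: λ_sys = Σ λ_i
λ_sys = 0.0000168 + 0.000351 + 0.000000997 = 3.6880e-04 /h
MTBF = 1 / λ_sys = 2710 h

2710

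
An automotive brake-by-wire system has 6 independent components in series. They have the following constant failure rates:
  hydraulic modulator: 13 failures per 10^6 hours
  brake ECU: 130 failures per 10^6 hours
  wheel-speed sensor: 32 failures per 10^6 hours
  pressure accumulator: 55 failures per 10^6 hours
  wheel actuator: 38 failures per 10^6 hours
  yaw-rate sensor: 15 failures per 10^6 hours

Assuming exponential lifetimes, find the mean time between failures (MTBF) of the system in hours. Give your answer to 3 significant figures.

3530

Series of exponential components: λ_sys = Σ λ_i
λ_sys = 0.000013 + 0.00013 + 0.000032 + 0.000055 + 0.000038 + 0.000015 = 2.8300e-04 /h
MTBF = 1 / λ_sys = 3530 h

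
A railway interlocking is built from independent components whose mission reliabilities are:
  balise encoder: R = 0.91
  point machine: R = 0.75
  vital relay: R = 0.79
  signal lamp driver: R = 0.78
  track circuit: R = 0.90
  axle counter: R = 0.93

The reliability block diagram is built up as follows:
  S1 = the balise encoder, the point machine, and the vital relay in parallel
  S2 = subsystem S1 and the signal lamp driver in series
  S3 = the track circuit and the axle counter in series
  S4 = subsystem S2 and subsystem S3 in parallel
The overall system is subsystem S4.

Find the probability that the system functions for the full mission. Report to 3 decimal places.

Parallel (balise encoder, point machine, and vital relay): 1 − (1 − 0.91000)(1 − 0.75000)(1 − 0.79000) = 0.99528
Series ([0.99528] and signal lamp driver): 0.99528 × 0.78000 = 0.77632
Series (track circuit and axle counter): 0.90000 × 0.93000 = 0.83700
Parallel ([0.77632] and [0.83700]): 1 − (1 − 0.77632)(1 − 0.83700) = 0.964

0.964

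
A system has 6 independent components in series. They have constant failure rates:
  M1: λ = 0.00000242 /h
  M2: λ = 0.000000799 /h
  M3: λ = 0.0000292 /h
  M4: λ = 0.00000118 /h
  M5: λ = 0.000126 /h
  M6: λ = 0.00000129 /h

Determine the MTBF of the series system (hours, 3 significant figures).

Series of exponential components: λ_sys = Σ λ_i
λ_sys = 0.00000242 + 0.000000799 + 0.0000292 + 0.00000118 + 0.000126 + 0.00000129 = 1.6089e-04 /h
MTBF = 1 / λ_sys = 6220 h

6220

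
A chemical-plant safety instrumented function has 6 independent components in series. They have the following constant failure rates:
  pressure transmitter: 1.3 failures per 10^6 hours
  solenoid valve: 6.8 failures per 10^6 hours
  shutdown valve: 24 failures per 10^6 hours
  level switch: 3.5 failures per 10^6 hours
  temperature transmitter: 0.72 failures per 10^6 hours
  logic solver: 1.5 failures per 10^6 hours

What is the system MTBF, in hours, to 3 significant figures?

Series of exponential components: λ_sys = Σ λ_i
λ_sys = 0.0000013 + 0.0000068 + 0.000024 + 0.0000035 + 0.00000072 + 0.0000015 = 3.7820e-05 /h
MTBF = 1 / λ_sys = 26400 h

26400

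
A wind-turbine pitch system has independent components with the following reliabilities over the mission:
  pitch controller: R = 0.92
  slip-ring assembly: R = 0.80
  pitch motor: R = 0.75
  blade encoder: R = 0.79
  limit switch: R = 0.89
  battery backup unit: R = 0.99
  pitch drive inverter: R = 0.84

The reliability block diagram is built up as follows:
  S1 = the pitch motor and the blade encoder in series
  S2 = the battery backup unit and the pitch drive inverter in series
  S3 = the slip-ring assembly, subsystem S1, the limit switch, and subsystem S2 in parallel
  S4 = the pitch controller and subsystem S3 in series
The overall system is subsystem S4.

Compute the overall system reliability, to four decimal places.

0.9186

Series (pitch motor and blade encoder): 0.750000 × 0.790000 = 0.592500
Series (battery backup unit and pitch drive inverter): 0.990000 × 0.840000 = 0.831600
Parallel (slip-ring assembly, [0.592500], limit switch, and [0.831600]): 1 − (1 − 0.800000)(1 − 0.592500)(1 − 0.890000)(1 − 0.831600) = 0.998490
Series (pitch controller and [0.998490]): 0.920000 × 0.998490 = 0.9186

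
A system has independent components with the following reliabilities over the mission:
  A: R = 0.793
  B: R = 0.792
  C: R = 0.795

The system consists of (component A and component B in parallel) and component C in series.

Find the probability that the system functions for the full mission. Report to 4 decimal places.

0.7608

Parallel (A and B): 1 − (1 − 0.793000)(1 − 0.792000) = 0.956944
Series ([0.956944] and C): 0.956944 × 0.795000 = 0.7608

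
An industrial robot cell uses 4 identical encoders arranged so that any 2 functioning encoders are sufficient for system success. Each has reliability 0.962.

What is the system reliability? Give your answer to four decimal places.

R = Σ_{i=2}^{4} C(4,i) p^i (1−p)^{4−i} with p = 0.962
C(4,2)·0.962^2·0.038^2 = 0.008018
C(4,3)·0.962^3·0.038^1 = 0.135322
C(4,4)·0.962^4·0.038^0 = 0.856447
Sum = 0.9998

0.9998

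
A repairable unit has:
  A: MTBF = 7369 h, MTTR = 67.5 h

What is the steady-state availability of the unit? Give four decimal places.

0.9909

A(A) = MTBF/(MTBF+MTTR) = 7369/(7369+67.5) = 0.9909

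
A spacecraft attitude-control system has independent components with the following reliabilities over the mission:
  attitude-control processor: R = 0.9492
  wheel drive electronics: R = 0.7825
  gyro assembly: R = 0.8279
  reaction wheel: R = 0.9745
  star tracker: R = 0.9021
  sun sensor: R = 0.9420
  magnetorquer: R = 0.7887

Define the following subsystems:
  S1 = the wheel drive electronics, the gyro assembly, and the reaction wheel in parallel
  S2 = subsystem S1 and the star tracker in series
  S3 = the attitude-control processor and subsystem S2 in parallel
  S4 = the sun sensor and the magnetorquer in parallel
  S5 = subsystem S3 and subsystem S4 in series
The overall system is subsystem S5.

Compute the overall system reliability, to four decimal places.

Parallel (wheel drive electronics, gyro assembly, and reaction wheel): 1 − (1 − 0.782500)(1 − 0.827900)(1 − 0.974500) = 0.999045
Series ([0.999045] and star tracker): 0.999045 × 0.902100 = 0.901238
Parallel (attitude-control processor and [0.901238]): 1 − (1 − 0.949200)(1 − 0.901238) = 0.994983
Parallel (sun sensor and magnetorquer): 1 − (1 − 0.942000)(1 − 0.788700) = 0.987745
Series ([0.994983] and [0.987745]): 0.994983 × 0.987745 = 0.9828

0.9828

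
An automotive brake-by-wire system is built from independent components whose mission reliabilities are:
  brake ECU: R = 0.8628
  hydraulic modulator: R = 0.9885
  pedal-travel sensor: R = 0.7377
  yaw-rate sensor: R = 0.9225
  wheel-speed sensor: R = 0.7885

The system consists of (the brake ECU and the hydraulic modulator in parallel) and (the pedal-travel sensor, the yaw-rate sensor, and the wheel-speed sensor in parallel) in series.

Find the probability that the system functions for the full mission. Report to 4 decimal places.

0.9941

Parallel (brake ECU and hydraulic modulator): 1 − (1 − 0.862800)(1 − 0.988500) = 0.998422
Parallel (pedal-travel sensor, yaw-rate sensor, and wheel-speed sensor): 1 − (1 − 0.737700)(1 − 0.922500)(1 − 0.788500) = 0.995701
Series ([0.998422] and [0.995701]): 0.998422 × 0.995701 = 0.9941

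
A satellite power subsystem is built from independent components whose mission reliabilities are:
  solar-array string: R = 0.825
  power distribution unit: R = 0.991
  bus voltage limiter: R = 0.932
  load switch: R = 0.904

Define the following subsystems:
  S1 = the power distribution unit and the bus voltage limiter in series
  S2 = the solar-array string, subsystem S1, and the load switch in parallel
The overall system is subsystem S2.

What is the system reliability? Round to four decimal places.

0.9987

Series (power distribution unit and bus voltage limiter): 0.991000 × 0.932000 = 0.923612
Parallel (solar-array string, [0.923612], and load switch): 1 − (1 − 0.825000)(1 − 0.923612)(1 − 0.904000) = 0.9987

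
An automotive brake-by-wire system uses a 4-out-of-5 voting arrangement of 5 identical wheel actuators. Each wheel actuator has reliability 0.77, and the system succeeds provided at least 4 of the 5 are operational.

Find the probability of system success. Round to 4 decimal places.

0.6749

R = Σ_{i=4}^{5} C(5,i) p^i (1−p)^{5−i} with p = 0.77
C(5,4)·0.77^4·0.23^1 = 0.404260
C(5,5)·0.77^5·0.23^0 = 0.270678
Sum = 0.6749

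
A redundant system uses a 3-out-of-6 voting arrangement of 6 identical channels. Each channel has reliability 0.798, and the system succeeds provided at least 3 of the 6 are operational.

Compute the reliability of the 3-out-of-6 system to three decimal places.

0.982

R = Σ_{i=3}^{6} C(6,i) p^i (1−p)^{6−i} with p = 0.798
C(6,3)·0.798^3·0.202^3 = 0.08377
C(6,4)·0.798^4·0.202^2 = 0.24820
C(6,5)·0.798^5·0.202^1 = 0.39221
C(6,6)·0.798^6·0.202^0 = 0.25824
Sum = 0.982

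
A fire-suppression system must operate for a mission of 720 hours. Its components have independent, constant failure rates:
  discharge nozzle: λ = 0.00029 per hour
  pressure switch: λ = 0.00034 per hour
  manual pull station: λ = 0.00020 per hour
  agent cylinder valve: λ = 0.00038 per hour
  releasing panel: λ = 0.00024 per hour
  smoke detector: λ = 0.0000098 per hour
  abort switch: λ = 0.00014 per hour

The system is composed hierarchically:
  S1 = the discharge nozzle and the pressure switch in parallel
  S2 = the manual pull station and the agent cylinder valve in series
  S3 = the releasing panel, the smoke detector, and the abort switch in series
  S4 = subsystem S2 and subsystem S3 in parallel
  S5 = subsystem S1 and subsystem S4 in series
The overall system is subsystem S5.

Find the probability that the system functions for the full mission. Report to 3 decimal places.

R(discharge nozzle) = exp(−0.00029 × 720) = 0.81156
R(pressure switch) = exp(−0.00034 × 720) = 0.78286
R(manual pull station) = exp(−0.00020 × 720) = 0.86589
R(agent cylinder valve) = exp(−0.00038 × 720) = 0.76064
R(releasing panel) = exp(−0.00024 × 720) = 0.84131
R(smoke detector) = exp(−0.0000098 × 720) = 0.99297
R(abort switch) = exp(−0.00014 × 720) = 0.90411
Parallel (discharge nozzle and pressure switch): 1 − (1 − 0.81156)(1 − 0.78286) = 0.95908
Series (manual pull station and agent cylinder valve): 0.86589 × 0.76064 = 0.65863
Series (releasing panel, smoke detector, and abort switch): 0.84131 × 0.99297 × 0.90411 = 0.75529
Parallel ([0.65863] and [0.75529]): 1 − (1 − 0.65863)(1 − 0.75529) = 0.91646
Series ([0.95908] and [0.91646]): 0.95908 × 0.91646 = 0.879

0.879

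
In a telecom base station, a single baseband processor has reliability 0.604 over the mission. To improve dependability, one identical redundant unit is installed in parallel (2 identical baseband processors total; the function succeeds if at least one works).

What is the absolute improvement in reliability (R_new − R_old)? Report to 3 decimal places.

0.239

R_before = 0.604
R_after = 1 − (1 − 0.604)^2 = 0.843
ΔR = 0.843 − 0.604 = 0.239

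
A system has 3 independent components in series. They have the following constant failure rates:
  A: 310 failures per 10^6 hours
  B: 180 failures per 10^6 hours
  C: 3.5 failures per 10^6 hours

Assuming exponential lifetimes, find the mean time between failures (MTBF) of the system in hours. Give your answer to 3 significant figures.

Series of exponential components: λ_sys = Σ λ_i
λ_sys = 0.00031 + 0.00018 + 0.0000035 = 4.9350e-04 /h
MTBF = 1 / λ_sys = 2030 h

2030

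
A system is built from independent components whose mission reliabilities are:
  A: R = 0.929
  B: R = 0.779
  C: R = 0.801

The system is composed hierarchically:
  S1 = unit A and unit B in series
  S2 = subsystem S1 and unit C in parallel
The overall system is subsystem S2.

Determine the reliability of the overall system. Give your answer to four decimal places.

0.9450

Series (A and B): 0.929000 × 0.779000 = 0.723691
Parallel ([0.723691] and C): 1 − (1 − 0.723691)(1 − 0.801000) = 0.9450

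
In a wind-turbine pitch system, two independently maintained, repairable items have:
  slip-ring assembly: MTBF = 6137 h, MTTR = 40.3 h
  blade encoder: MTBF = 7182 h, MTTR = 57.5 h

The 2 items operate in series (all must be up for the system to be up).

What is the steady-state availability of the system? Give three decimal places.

0.986

A(slip-ring assembly) = MTBF/(MTBF+MTTR) = 6137/(6137+40.3) = 0.993476
A(blade encoder) = MTBF/(MTBF+MTTR) = 7182/(7182+57.5) = 0.992057
Series availability: 0.993476 × 0.992057 = 0.986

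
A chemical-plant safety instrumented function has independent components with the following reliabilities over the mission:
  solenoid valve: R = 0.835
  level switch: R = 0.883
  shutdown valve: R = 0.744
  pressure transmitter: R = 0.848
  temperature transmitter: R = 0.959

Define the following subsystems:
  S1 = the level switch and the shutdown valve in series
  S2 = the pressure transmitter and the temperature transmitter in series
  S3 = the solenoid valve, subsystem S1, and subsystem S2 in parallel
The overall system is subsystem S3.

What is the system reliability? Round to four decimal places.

Series (level switch and shutdown valve): 0.883000 × 0.744000 = 0.656952
Series (pressure transmitter and temperature transmitter): 0.848000 × 0.959000 = 0.813232
Parallel (solenoid valve, [0.656952], and [0.813232]): 1 − (1 − 0.835000)(1 − 0.656952)(1 − 0.813232) = 0.9894

0.9894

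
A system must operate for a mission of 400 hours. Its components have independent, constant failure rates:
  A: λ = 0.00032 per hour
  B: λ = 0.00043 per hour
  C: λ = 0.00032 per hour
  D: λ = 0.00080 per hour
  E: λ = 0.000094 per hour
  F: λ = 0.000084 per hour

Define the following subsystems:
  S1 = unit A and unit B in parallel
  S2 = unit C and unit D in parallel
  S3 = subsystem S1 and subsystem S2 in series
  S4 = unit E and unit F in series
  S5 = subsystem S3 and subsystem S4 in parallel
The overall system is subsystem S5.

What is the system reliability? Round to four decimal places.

0.9965

R(A) = exp(−0.00032 × 400) = 0.879853
R(B) = exp(−0.00043 × 400) = 0.841979
R(C) = exp(−0.00032 × 400) = 0.879853
R(D) = exp(−0.00080 × 400) = 0.726149
R(E) = exp(−0.000094 × 400) = 0.963098
R(F) = exp(−0.000084 × 400) = 0.966958
Parallel (A and B): 1 − (1 − 0.879853)(1 − 0.841979) = 0.981014
Parallel (C and D): 1 − (1 − 0.879853)(1 − 0.726149) = 0.967098
Series ([0.981014] and [0.967098]): 0.981014 × 0.967098 = 0.948737
Series (E and F): 0.963098 × 0.966958 = 0.931275
Parallel ([0.948737] and [0.931275]): 1 − (1 − 0.948737)(1 − 0.931275) = 0.9965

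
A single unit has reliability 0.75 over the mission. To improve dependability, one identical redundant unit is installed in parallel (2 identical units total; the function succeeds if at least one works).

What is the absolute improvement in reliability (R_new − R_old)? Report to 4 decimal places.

0.1875

R_before = 0.75
R_after = 1 − (1 − 0.75)^2 = 0.9375
ΔR = 0.9375 − 0.75 = 0.1875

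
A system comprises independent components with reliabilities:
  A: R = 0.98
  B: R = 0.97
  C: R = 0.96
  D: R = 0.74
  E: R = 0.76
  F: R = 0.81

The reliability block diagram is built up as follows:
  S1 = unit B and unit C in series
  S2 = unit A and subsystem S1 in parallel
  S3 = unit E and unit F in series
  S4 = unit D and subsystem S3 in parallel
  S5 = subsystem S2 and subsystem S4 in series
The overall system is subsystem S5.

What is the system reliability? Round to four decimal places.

0.8988

Series (B and C): 0.970000 × 0.960000 = 0.931200
Parallel (A and [0.931200]): 1 − (1 − 0.980000)(1 − 0.931200) = 0.998624
Series (E and F): 0.760000 × 0.810000 = 0.615600
Parallel (D and [0.615600]): 1 − (1 − 0.740000)(1 − 0.615600) = 0.900056
Series ([0.998624] and [0.900056]): 0.998624 × 0.900056 = 0.8988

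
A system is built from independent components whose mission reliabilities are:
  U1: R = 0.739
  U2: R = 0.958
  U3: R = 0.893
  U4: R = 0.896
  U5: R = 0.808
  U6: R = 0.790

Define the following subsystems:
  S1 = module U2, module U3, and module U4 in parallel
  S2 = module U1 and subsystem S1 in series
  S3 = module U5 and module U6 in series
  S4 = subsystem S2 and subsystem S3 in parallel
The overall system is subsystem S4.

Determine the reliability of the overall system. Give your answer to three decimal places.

Parallel (U2, U3, and U4): 1 − (1 − 0.95800)(1 − 0.89300)(1 − 0.89600) = 0.99953
Series (U1 and [0.99953]): 0.73900 × 0.99953 = 0.73865
Series (U5 and U6): 0.80800 × 0.79000 = 0.63832
Parallel ([0.73865] and [0.63832]): 1 − (1 − 0.73865)(1 − 0.63832) = 0.905

0.905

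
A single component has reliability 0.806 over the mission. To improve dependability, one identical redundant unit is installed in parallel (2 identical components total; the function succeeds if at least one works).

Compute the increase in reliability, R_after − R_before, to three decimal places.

R_before = 0.806
R_after = 1 − (1 − 0.806)^2 = 0.962
ΔR = 0.962 − 0.806 = 0.156

0.156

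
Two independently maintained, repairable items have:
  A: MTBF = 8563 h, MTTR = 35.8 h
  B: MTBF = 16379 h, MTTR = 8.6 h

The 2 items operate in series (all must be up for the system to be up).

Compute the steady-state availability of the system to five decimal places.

0.99531

A(A) = MTBF/(MTBF+MTTR) = 8563/(8563+35.8) = 0.995837
A(B) = MTBF/(MTBF+MTTR) = 16379/(16379+8.6) = 0.999475
Series availability: 0.995837 × 0.999475 = 0.99531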